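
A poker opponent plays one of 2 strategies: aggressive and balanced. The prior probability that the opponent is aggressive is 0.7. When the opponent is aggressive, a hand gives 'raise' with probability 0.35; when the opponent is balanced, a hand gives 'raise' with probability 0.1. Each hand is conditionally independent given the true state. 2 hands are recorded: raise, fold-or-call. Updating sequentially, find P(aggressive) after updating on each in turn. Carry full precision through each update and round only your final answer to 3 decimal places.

After 'raise': P(aggressive) = 0.35·0.7000 / (0.35·0.7000 + 0.1·0.3000) ≈ 0.8909
After 'fold-or-call': P(aggressive) = 0.65·0.8909 / (0.65·0.8909 + 0.9·0.1091) ≈ 0.8550

0.855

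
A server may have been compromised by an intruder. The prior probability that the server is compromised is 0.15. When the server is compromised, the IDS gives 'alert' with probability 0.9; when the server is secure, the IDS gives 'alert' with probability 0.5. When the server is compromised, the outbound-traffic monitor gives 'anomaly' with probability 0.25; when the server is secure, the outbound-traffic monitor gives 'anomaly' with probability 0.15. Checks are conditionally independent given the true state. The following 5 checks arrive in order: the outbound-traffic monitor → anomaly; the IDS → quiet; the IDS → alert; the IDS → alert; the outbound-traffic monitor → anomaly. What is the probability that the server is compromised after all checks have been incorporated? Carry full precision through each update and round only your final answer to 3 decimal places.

After the outbound-traffic monitor='anomaly': P(compromised) = 0.25·0.1500 / (0.25·0.1500 + 0.15·0.8500) ≈ 0.2273
After the IDS='quiet': P(compromised) = 0.1·0.2273 / (0.1·0.2273 + 0.5·0.7727) ≈ 0.0556
After the IDS='alert': P(compromised) = 0.9·0.0556 / (0.9·0.0556 + 0.5·0.9444) ≈ 0.0957
After the IDS='alert': P(compromised) = 0.9·0.0957 / (0.9·0.0957 + 0.5·0.9043) ≈ 0.1601
After the outbound-traffic monitor='anomaly': P(compromised) = 0.25·0.1601 / (0.25·0.1601 + 0.15·0.8399) ≈ 0.2411

0.241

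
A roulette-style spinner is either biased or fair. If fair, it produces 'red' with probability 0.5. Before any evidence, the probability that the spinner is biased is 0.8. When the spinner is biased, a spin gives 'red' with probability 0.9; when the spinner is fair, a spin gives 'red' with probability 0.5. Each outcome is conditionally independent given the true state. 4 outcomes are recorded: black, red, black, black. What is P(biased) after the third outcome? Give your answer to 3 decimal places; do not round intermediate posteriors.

After 'black': P(biased) = 0.1·0.8000 / (0.1·0.8000 + 0.5·0.2000) ≈ 0.4444
After 'red': P(biased) = 0.9·0.4444 / (0.9·0.4444 + 0.5·0.5556) ≈ 0.5902
After 'black': P(biased) = 0.1·0.5902 / (0.1·0.5902 + 0.5·0.4098) ≈ 0.2236

0.224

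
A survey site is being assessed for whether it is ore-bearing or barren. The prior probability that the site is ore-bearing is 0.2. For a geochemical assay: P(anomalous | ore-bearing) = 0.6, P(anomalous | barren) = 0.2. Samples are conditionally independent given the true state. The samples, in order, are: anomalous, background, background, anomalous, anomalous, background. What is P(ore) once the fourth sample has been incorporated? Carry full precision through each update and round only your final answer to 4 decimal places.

0.3600

After 'anomalous': P(ore) = 0.6·0.2000 / (0.6·0.2000 + 0.2·0.8000) ≈ 0.4286
After 'background': P(ore) = 0.4·0.4286 / (0.4·0.4286 + 0.8·0.5714) ≈ 0.2727
After 'background': P(ore) = 0.4·0.2727 / (0.4·0.2727 + 0.8·0.7273) ≈ 0.1579
After 'anomalous': P(ore) = 0.6·0.1579 / (0.6·0.1579 + 0.2·0.8421) ≈ 0.3600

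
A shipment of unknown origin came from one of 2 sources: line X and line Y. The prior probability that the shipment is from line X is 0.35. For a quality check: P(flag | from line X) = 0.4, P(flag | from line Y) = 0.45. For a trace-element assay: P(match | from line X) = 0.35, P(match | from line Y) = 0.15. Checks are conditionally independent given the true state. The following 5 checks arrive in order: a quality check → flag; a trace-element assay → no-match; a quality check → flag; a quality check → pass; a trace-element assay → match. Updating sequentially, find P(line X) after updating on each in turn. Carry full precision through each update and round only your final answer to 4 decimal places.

0.4530

After a quality check='flag': P(line X) = 0.4·0.3500 / (0.4·0.3500 + 0.45·0.6500) ≈ 0.3237
After a trace-element assay='no-match': P(line X) = 0.65·0.3237 / (0.65·0.3237 + 0.85·0.6763) ≈ 0.2679
After a quality check='flag': P(line X) = 0.4·0.2679 / (0.4·0.2679 + 0.45·0.7321) ≈ 0.2455
After a quality check='pass': P(line X) = 0.6·0.2455 / (0.6·0.2455 + 0.55·0.7545) ≈ 0.2620
After a trace-element assay='match': P(line X) = 0.35·0.2620 / (0.35·0.2620 + 0.15·0.7380) ≈ 0.4530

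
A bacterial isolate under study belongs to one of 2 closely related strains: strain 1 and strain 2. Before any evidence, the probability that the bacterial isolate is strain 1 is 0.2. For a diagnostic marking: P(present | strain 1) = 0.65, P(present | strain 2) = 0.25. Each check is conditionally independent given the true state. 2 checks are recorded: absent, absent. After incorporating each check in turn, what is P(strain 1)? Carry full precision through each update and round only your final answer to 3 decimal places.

0.052

After 'absent': P(strain 1) = 0.35·0.2000 / (0.35·0.2000 + 0.75·0.8000) ≈ 0.1045
After 'absent': P(strain 1) = 0.35·0.1045 / (0.35·0.1045 + 0.75·0.8955) ≈ 0.0516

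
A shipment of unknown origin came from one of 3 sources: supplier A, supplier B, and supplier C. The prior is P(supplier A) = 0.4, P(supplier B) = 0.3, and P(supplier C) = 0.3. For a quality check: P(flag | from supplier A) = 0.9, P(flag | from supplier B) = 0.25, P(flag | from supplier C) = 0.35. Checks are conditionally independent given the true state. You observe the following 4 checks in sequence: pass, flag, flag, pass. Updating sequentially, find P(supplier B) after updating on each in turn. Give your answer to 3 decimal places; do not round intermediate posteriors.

0.360

After 'pass': normaliser = 0.1·0.4000 + 0.75·0.3000 + 0.65·0.3000; P(supplier A) ≈ 0.0870, P(supplier B) ≈ 0.4891, P(supplier C) ≈ 0.4239
After 'flag': normaliser = 0.9·0.0870 + 0.25·0.4891 + 0.35·0.4239; P(supplier A) ≈ 0.2243, P(supplier B) ≈ 0.3505, P(supplier C) ≈ 0.4252
After 'flag': normaliser = 0.9·0.2243 + 0.25·0.3505 + 0.35·0.4252; P(supplier A) ≈ 0.4606, P(supplier B) ≈ 0.1999, P(supplier C) ≈ 0.3396
After 'pass': normaliser = 0.1·0.4606 + 0.75·0.1999 + 0.65·0.3396; P(supplier A) ≈ 0.1105, P(supplier B) ≈ 0.3598, P(supplier C) ≈ 0.5297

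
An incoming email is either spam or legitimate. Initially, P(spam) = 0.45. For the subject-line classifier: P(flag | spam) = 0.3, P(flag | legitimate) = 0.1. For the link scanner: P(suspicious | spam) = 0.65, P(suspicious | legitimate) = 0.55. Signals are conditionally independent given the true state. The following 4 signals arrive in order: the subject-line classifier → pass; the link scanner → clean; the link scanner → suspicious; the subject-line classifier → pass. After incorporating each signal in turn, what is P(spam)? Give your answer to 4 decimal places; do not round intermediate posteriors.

Each posterior becomes the prior for the next update.
After the subject-line classifier='pass': P(spam) = 0.7·0.4500 / (0.7·0.4500 + 0.9·0.5500) ≈ 0.3889
After the link scanner='clean': P(spam) = 0.35·0.3889 / (0.35·0.3889 + 0.45·0.6111) ≈ 0.3311
After the link scanner='suspicious': P(spam) = 0.65·0.3311 / (0.65·0.3311 + 0.55·0.6689) ≈ 0.3691
After the subject-line classifier='pass': P(spam) = 0.7·0.3691 / (0.7·0.3691 + 0.9·0.6309) ≈ 0.3127

0.3127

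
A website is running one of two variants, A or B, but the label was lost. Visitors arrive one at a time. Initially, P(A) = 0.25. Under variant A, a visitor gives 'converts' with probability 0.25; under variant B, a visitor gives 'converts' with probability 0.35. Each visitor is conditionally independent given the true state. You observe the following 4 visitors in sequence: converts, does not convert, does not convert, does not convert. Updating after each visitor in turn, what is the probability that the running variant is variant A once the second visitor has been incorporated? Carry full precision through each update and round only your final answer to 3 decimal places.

0.216

After 'converts': P(A) = 0.25·0.2500 / (0.25·0.2500 + 0.35·0.7500) ≈ 0.1923
After 'does not convert': P(A) = 0.75·0.1923 / (0.75·0.1923 + 0.65·0.8077) ≈ 0.2155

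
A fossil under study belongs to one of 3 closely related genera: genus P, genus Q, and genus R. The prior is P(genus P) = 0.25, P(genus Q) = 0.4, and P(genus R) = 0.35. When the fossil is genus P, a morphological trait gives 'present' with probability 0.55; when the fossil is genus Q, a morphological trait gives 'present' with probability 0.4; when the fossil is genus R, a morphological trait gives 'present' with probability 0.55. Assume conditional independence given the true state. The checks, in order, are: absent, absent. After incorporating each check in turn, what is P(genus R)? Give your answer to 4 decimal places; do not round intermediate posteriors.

After 'absent': normaliser = 0.45·0.2500 + 0.6·0.4000 + 0.45·0.3500; P(genus P) ≈ 0.2206, P(genus Q) ≈ 0.4706, P(genus R) ≈ 0.3088
After 'absent': normaliser = 0.45·0.2206 + 0.6·0.4706 + 0.45·0.3088; P(genus P) ≈ 0.1907, P(genus Q) ≈ 0.5424, P(genus R) ≈ 0.2669

0.2669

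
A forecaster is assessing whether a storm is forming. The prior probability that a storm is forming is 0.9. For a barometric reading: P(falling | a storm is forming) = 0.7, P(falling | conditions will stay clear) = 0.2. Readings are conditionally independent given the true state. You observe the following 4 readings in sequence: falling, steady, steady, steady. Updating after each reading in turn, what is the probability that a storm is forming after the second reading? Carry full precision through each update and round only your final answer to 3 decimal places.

0.922

Apply Bayes' rule sequentially, carrying P(storm) forward.
After 'falling': P(storm) = 0.7·0.9000 / (0.7·0.9000 + 0.2·0.1000) ≈ 0.9692
After 'steady': P(storm) = 0.3·0.9692 / (0.3·0.9692 + 0.8·0.0308) ≈ 0.9220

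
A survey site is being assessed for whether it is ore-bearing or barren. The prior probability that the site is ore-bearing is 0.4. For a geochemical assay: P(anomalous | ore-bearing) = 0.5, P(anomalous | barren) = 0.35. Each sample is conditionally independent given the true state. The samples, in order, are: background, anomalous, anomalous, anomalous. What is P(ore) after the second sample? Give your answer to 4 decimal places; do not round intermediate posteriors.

0.4228

After 'background': P(ore) = 0.5·0.4000 / (0.5·0.4000 + 0.65·0.6000) ≈ 0.3390
After 'anomalous': P(ore) = 0.5·0.3390 / (0.5·0.3390 + 0.35·0.6610) ≈ 0.4228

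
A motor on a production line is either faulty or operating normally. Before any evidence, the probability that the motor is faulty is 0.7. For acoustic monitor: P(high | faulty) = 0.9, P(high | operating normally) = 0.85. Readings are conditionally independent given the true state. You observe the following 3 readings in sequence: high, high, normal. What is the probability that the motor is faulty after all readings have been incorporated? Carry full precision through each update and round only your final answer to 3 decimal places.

0.636

Apply Bayes' rule sequentially, carrying P(faulty) forward.
After 'high': P(faulty) = 0.9·0.7000 / (0.9·0.7000 + 0.85·0.3000) ≈ 0.7119
After 'high': P(faulty) = 0.9·0.7119 / (0.9·0.7119 + 0.85·0.2881) ≈ 0.7234
After 'normal': P(faulty) = 0.1·0.7234 / (0.1·0.7234 + 0.15·0.2766) ≈ 0.6356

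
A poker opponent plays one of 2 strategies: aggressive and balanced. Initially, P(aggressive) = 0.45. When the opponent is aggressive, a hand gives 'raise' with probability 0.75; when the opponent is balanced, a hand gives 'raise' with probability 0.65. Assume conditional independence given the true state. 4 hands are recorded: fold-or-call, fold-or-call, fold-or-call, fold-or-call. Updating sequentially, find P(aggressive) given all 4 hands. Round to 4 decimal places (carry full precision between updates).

After 'fold-or-call': P(aggressive) = 0.25·0.4500 / (0.25·0.4500 + 0.35·0.5500) ≈ 0.3689
After 'fold-or-call': P(aggressive) = 0.25·0.3689 / (0.25·0.3689 + 0.35·0.6311) ≈ 0.2945
After 'fold-or-call': P(aggressive) = 0.25·0.2945 / (0.25·0.2945 + 0.35·0.7055) ≈ 0.2297
After 'fold-or-call': P(aggressive) = 0.25·0.2297 / (0.25·0.2297 + 0.35·0.7703) ≈ 0.1756

0.1756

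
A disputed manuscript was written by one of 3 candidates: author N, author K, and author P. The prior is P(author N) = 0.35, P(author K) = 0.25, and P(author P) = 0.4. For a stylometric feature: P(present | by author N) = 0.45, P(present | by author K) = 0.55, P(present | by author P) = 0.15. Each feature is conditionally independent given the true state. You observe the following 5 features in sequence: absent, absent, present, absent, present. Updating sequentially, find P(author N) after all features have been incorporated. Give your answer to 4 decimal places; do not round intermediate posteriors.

0.4871

After 'absent': normaliser = 0.55·0.3500 + 0.45·0.2500 + 0.85·0.4000; P(author N) ≈ 0.2984, P(author K) ≈ 0.1744, P(author P) ≈ 0.5271
After 'absent': normaliser = 0.55·0.2984 + 0.45·0.1744 + 0.85·0.5271; P(author N) ≈ 0.2377, P(author K) ≈ 0.1136, P(author P) ≈ 0.6487
After 'present': normaliser = 0.45·0.2377 + 0.55·0.1136 + 0.15·0.6487; P(author N) ≈ 0.4009, P(author K) ≈ 0.2343, P(author P) ≈ 0.3648
After 'absent': normaliser = 0.55·0.4009 + 0.45·0.2343 + 0.85·0.3648; P(author N) ≈ 0.3467, P(author K) ≈ 0.1658, P(author P) ≈ 0.4875
After 'present': normaliser = 0.45·0.3467 + 0.55·0.1658 + 0.15·0.4875; P(author N) ≈ 0.4871, P(author K) ≈ 0.2846, P(author P) ≈ 0.2283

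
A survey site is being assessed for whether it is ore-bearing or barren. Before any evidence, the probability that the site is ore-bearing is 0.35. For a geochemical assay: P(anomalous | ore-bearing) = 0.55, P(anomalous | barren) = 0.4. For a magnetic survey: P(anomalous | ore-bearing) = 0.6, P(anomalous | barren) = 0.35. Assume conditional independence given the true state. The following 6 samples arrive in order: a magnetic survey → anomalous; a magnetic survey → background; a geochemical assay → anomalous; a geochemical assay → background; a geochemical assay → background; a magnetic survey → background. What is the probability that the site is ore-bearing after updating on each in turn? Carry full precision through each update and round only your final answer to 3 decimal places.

Apply Bayes' rule sequentially, carrying P(ore) forward.
After a magnetic survey='anomalous': P(ore) = 0.6·0.3500 / (0.6·0.3500 + 0.35·0.6500) ≈ 0.4800
After a magnetic survey='background': P(ore) = 0.4·0.4800 / (0.4·0.4800 + 0.65·0.5200) ≈ 0.3623
After a geochemical assay='anomalous': P(ore) = 0.55·0.3623 / (0.55·0.3623 + 0.4·0.6377) ≈ 0.4385
After a geochemical assay='background': P(ore) = 0.45·0.4385 / (0.45·0.4385 + 0.6·0.5615) ≈ 0.3694
After a geochemical assay='background': P(ore) = 0.45·0.3694 / (0.45·0.3694 + 0.6·0.6306) ≈ 0.3052
After a magnetic survey='background': P(ore) = 0.4·0.3052 / (0.4·0.3052 + 0.65·0.6948) ≈ 0.2128

0.213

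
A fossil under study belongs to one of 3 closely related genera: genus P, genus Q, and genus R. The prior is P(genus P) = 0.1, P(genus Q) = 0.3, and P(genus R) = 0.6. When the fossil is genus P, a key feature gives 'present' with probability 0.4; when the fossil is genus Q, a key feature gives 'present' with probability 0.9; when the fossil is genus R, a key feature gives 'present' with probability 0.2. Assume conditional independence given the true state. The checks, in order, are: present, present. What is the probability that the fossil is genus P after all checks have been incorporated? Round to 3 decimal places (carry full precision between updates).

After 'present': normaliser = 0.4·0.1000 + 0.9·0.3000 + 0.2·0.6000; P(genus P) ≈ 0.0930, P(genus Q) ≈ 0.6279, P(genus R) ≈ 0.2791
After 'present': normaliser = 0.4·0.0930 + 0.9·0.6279 + 0.2·0.2791; P(genus P) ≈ 0.0565, P(genus Q) ≈ 0.8587, P(genus R) ≈ 0.0848

0.057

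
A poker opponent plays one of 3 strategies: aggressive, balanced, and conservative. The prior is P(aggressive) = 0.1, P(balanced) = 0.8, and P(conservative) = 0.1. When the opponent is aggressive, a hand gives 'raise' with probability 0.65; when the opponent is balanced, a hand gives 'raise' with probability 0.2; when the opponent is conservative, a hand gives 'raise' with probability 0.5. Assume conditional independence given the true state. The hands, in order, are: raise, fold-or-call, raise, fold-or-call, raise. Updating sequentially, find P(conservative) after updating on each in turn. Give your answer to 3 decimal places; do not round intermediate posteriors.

After 'raise': normaliser = 0.65·0.1000 + 0.2·0.8000 + 0.5·0.1000; P(aggressive) ≈ 0.2364, P(balanced) ≈ 0.5818, P(conservative) ≈ 0.1818
After 'fold-or-call': normaliser = 0.35·0.2364 + 0.8·0.5818 + 0.5·0.1818; P(aggressive) ≈ 0.1294, P(balanced) ≈ 0.7283, P(conservative) ≈ 0.1422
After 'raise': normaliser = 0.65·0.1294 + 0.2·0.7283 + 0.5·0.1422; P(aggressive) ≈ 0.2796, P(balanced) ≈ 0.4840, P(conservative) ≈ 0.2364
After 'fold-or-call': normaliser = 0.35·0.2796 + 0.8·0.4840 + 0.5·0.2364; P(aggressive) ≈ 0.1622, P(balanced) ≈ 0.6419, P(conservative) ≈ 0.1959
After 'raise': normaliser = 0.65·0.1622 + 0.2·0.6419 + 0.5·0.1959; P(aggressive) ≈ 0.3178, P(balanced) ≈ 0.3870, P(conservative) ≈ 0.2952

0.295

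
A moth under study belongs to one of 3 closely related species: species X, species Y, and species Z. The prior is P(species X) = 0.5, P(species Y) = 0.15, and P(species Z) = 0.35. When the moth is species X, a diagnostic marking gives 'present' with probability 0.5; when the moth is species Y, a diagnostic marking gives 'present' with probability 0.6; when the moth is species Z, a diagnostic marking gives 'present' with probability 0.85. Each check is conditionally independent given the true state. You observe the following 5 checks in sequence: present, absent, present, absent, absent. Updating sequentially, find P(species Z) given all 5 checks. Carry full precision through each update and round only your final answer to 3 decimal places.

0.043

After 'present': normaliser = 0.5·0.5000 + 0.6·0.1500 + 0.85·0.3500; P(species X) ≈ 0.3922, P(species Y) ≈ 0.1412, P(species Z) ≈ 0.4667
After 'absent': normaliser = 0.5·0.3922 + 0.4·0.1412 + 0.15·0.4667; P(species X) ≈ 0.6079, P(species Y) ≈ 0.1751, P(species Z) ≈ 0.2170
After 'present': normaliser = 0.5·0.6079 + 0.6·0.1751 + 0.85·0.2170; P(species X) ≈ 0.5122, P(species Y) ≈ 0.1770, P(species Z) ≈ 0.3108
After 'absent': normaliser = 0.5·0.5122 + 0.4·0.1770 + 0.15·0.3108; P(species X) ≈ 0.6856, P(species Y) ≈ 0.1896, P(species Z) ≈ 0.1248
After 'absent': normaliser = 0.5·0.6856 + 0.4·0.1896 + 0.15·0.1248; P(species X) ≈ 0.7838, P(species Y) ≈ 0.1734, P(species Z) ≈ 0.0428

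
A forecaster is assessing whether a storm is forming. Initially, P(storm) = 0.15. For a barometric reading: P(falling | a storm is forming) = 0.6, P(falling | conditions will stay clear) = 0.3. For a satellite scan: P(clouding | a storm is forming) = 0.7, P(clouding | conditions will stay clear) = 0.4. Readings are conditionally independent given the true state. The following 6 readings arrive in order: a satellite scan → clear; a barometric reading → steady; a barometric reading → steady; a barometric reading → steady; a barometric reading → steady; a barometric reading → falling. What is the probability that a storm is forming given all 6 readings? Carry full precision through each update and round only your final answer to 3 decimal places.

0.018

Each posterior becomes the prior for the next update.
After a satellite scan='clear': P(storm) = 0.3·0.1500 / (0.3·0.1500 + 0.6·0.8500) ≈ 0.0811
After a barometric reading='steady': P(storm) = 0.4·0.0811 / (0.4·0.0811 + 0.7·0.9189) ≈ 0.0480
After a barometric reading='steady': P(storm) = 0.4·0.0480 / (0.4·0.0480 + 0.7·0.9520) ≈ 0.0280
After a barometric reading='steady': P(storm) = 0.4·0.0280 / (0.4·0.0280 + 0.7·0.9720) ≈ 0.0162
After a barometric reading='steady': P(storm) = 0.4·0.0162 / (0.4·0.0162 + 0.7·0.9838) ≈ 0.0093
After a barometric reading='falling': P(storm) = 0.6·0.0093 / (0.6·0.0093 + 0.3·0.9907) ≈ 0.0185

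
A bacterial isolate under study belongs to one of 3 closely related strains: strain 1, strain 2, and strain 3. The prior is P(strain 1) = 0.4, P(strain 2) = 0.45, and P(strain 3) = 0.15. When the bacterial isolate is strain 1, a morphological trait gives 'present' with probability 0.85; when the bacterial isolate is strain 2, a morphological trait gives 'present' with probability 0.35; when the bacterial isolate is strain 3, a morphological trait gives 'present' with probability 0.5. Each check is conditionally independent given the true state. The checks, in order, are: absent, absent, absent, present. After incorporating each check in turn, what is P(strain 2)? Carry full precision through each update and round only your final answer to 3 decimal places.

0.804

Each posterior becomes the prior for the next update.
After 'absent': normaliser = 0.15·0.4000 + 0.65·0.4500 + 0.5·0.1500; P(strain 1) ≈ 0.1404, P(strain 2) ≈ 0.6842, P(strain 3) ≈ 0.1754
After 'absent': normaliser = 0.15·0.1404 + 0.65·0.6842 + 0.5·0.1754; P(strain 1) ≈ 0.0380, P(strain 2) ≈ 0.8035, P(strain 3) ≈ 0.1585
After 'absent': normaliser = 0.15·0.0380 + 0.65·0.8035 + 0.5·0.1585; P(strain 1) ≈ 0.0094, P(strain 2) ≈ 0.8601, P(strain 3) ≈ 0.1305
After 'present': normaliser = 0.85·0.0094 + 0.35·0.8601 + 0.5·0.1305; P(strain 1) ≈ 0.0213, P(strain 2) ≈ 0.8043, P(strain 3) ≈ 0.1743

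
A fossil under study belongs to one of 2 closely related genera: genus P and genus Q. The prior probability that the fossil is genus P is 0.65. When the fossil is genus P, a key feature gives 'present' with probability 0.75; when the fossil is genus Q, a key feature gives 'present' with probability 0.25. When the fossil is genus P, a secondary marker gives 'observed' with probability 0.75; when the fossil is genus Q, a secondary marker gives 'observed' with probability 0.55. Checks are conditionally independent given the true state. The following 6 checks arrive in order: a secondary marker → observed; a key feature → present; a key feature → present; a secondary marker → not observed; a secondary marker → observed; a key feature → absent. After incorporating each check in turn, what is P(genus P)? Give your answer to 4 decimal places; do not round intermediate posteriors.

After a secondary marker='observed': P(genus P) = 0.75·0.6500 / (0.75·0.6500 + 0.55·0.3500) ≈ 0.7169
After a key feature='present': P(genus P) = 0.75·0.7169 / (0.75·0.7169 + 0.25·0.2831) ≈ 0.8837
After a key feature='present': P(genus P) = 0.75·0.8837 / (0.75·0.8837 + 0.25·0.1163) ≈ 0.9580
After a secondary marker='not observed': P(genus P) = 0.25·0.9580 / (0.25·0.9580 + 0.45·0.0420) ≈ 0.9268
After a secondary marker='observed': P(genus P) = 0.75·0.9268 / (0.75·0.9268 + 0.55·0.0732) ≈ 0.9453
After a key feature='absent': P(genus P) = 0.25·0.9453 / (0.25·0.9453 + 0.75·0.0547) ≈ 0.8520

0.8520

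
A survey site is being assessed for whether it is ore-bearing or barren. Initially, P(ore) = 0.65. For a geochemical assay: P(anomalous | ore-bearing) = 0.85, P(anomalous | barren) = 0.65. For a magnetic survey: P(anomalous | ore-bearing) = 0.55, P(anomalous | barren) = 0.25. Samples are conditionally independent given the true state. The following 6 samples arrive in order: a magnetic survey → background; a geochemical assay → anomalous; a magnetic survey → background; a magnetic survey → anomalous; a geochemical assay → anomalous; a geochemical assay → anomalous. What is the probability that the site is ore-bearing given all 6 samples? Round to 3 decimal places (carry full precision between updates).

After a magnetic survey='background': P(ore) = 0.45·0.6500 / (0.45·0.6500 + 0.75·0.3500) ≈ 0.5270
After a geochemical assay='anomalous': P(ore) = 0.85·0.5270 / (0.85·0.5270 + 0.65·0.4730) ≈ 0.5930
After a magnetic survey='background': P(ore) = 0.45·0.5930 / (0.45·0.5930 + 0.75·0.4070) ≈ 0.4665
After a magnetic survey='anomalous': P(ore) = 0.55·0.4665 / (0.55·0.4665 + 0.25·0.5335) ≈ 0.6579
After a geochemical assay='anomalous': P(ore) = 0.85·0.6579 / (0.85·0.6579 + 0.65·0.3421) ≈ 0.7155
After a geochemical assay='anomalous': P(ore) = 0.85·0.7155 / (0.85·0.7155 + 0.65·0.2845) ≈ 0.7669

0.767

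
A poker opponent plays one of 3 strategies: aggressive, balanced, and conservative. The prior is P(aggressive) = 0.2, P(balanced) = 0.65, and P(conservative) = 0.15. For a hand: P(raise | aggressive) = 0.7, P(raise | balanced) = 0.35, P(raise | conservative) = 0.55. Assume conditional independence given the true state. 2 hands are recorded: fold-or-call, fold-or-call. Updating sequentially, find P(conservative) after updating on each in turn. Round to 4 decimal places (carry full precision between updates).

0.0940

After 'fold-or-call': normaliser = 0.3·0.2000 + 0.65·0.6500 + 0.45·0.1500; P(aggressive) ≈ 0.1091, P(balanced) ≈ 0.7682, P(conservative) ≈ 0.1227
After 'fold-or-call': normaliser = 0.3·0.1091 + 0.65·0.7682 + 0.45·0.1227; P(aggressive) ≈ 0.0557, P(balanced) ≈ 0.8502, P(conservative) ≈ 0.0940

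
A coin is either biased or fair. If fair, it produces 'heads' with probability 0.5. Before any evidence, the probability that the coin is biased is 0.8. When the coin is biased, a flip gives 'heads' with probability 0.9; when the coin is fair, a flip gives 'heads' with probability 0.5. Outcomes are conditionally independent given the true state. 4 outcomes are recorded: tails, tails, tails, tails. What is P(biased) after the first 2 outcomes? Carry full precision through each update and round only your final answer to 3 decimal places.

0.138

After 'tails': P(biased) = 0.1·0.8000 / (0.1·0.8000 + 0.5·0.2000) ≈ 0.4444
After 'tails': P(biased) = 0.1·0.4444 / (0.1·0.4444 + 0.5·0.5556) ≈ 0.1379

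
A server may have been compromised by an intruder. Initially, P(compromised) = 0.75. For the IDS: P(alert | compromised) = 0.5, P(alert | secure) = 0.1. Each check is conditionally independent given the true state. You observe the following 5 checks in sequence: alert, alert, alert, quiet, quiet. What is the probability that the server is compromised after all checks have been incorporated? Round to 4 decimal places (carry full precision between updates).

After 'alert': P(compromised) = 0.5·0.7500 / (0.5·0.7500 + 0.1·0.2500) ≈ 0.9375
After 'alert': P(compromised) = 0.5·0.9375 / (0.5·0.9375 + 0.1·0.0625) ≈ 0.9868
After 'alert': P(compromised) = 0.5·0.9868 / (0.5·0.9868 + 0.1·0.0132) ≈ 0.9973
After 'quiet': P(compromised) = 0.5·0.9973 / (0.5·0.9973 + 0.9·0.0027) ≈ 0.9952
After 'quiet': P(compromised) = 0.5·0.9952 / (0.5·0.9952 + 0.9·0.0048) ≈ 0.9914

0.9914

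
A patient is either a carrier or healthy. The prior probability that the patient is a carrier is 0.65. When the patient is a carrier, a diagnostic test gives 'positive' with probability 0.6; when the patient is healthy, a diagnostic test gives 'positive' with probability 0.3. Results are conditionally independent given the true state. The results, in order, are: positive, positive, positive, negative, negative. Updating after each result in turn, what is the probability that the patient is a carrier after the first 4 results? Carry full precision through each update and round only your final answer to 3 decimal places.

0.895

After 'positive': P(carrier) = 0.6·0.6500 / (0.6·0.6500 + 0.3·0.3500) ≈ 0.7879
After 'positive': P(carrier) = 0.6·0.7879 / (0.6·0.7879 + 0.3·0.2121) ≈ 0.8814
After 'positive': P(carrier) = 0.6·0.8814 / (0.6·0.8814 + 0.3·0.1186) ≈ 0.9369
After 'negative': P(carrier) = 0.4·0.9369 / (0.4·0.9369 + 0.7·0.0631) ≈ 0.8946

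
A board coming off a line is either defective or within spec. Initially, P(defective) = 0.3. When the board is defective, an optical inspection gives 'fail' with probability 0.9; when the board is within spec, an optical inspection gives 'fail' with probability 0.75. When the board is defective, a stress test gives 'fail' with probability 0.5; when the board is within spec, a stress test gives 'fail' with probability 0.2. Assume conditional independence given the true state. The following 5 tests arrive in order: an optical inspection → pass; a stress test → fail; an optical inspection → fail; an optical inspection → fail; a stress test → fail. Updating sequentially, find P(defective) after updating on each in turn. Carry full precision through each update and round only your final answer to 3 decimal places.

After an optical inspection='pass': P(defective) = 0.1·0.3000 / (0.1·0.3000 + 0.25·0.7000) ≈ 0.1463
After a stress test='fail': P(defective) = 0.5·0.1463 / (0.5·0.1463 + 0.2·0.8537) ≈ 0.3000
After an optical inspection='fail': P(defective) = 0.9·0.3000 / (0.9·0.3000 + 0.75·0.7000) ≈ 0.3396
After an optical inspection='fail': P(defective) = 0.9·0.3396 / (0.9·0.3396 + 0.75·0.6604) ≈ 0.3816
After a stress test='fail': P(defective) = 0.5·0.3816 / (0.5·0.3816 + 0.2·0.6184) ≈ 0.6067

0.607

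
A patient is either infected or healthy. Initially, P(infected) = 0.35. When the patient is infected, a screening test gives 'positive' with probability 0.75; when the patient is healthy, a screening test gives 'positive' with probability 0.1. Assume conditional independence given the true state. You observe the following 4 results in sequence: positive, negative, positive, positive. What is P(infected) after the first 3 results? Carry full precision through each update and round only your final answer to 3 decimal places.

After 'positive': P(infected) = 0.75·0.3500 / (0.75·0.3500 + 0.1·0.6500) ≈ 0.8015
After 'negative': P(infected) = 0.25·0.8015 / (0.25·0.8015 + 0.9·0.1985) ≈ 0.5287
After 'positive': P(infected) = 0.75·0.5287 / (0.75·0.5287 + 0.1·0.4713) ≈ 0.8938

0.894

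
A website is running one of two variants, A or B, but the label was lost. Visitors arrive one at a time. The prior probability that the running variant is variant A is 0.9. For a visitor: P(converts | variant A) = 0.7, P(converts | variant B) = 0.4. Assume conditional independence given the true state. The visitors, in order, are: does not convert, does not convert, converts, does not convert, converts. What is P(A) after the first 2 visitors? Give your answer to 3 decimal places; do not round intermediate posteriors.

0.692

After 'does not convert': P(A) = 0.3·0.9000 / (0.3·0.9000 + 0.6·0.1000) ≈ 0.8182
After 'does not convert': P(A) = 0.3·0.8182 / (0.3·0.8182 + 0.6·0.1818) ≈ 0.6923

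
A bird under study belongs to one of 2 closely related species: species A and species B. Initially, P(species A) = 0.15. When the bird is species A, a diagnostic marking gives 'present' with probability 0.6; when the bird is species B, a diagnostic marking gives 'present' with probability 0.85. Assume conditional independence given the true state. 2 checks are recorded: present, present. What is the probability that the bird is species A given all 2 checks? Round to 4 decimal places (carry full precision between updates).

After 'present': P(species A) = 0.6·0.1500 / (0.6·0.1500 + 0.85·0.8500) ≈ 0.1108
After 'present': P(species A) = 0.6·0.1108 / (0.6·0.1108 + 0.85·0.8892) ≈ 0.0808

0.0808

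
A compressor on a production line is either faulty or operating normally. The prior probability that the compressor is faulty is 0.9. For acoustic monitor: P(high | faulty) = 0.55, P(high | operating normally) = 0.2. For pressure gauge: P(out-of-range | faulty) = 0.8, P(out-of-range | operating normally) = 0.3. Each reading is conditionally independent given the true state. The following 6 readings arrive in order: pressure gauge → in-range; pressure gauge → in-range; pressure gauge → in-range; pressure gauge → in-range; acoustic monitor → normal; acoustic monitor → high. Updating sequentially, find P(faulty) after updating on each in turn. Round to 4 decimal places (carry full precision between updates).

After pressure gauge='in-range': P(faulty) = 0.2·0.9000 / (0.2·0.9000 + 0.7·0.1000) ≈ 0.7200
After pressure gauge='in-range': P(faulty) = 0.2·0.7200 / (0.2·0.7200 + 0.7·0.2800) ≈ 0.4235
After pressure gauge='in-range': P(faulty) = 0.2·0.4235 / (0.2·0.4235 + 0.7·0.5765) ≈ 0.1735
After pressure gauge='in-range': P(faulty) = 0.2·0.1735 / (0.2·0.1735 + 0.7·0.8265) ≈ 0.0566
After acoustic monitor='normal': P(faulty) = 0.45·0.0566 / (0.45·0.0566 + 0.8·0.9434) ≈ 0.0326
After acoustic monitor='high': P(faulty) = 0.55·0.0326 / (0.55·0.0326 + 0.2·0.9674) ≈ 0.0849

0.0849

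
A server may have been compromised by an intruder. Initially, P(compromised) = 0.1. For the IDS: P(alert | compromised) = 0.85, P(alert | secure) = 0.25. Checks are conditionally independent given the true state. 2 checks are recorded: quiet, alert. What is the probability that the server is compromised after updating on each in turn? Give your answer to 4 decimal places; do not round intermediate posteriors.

0.0702

After 'quiet': P(compromised) = 0.15·0.1000 / (0.15·0.1000 + 0.75·0.9000) ≈ 0.0217
After 'alert': P(compromised) = 0.85·0.0217 / (0.85·0.0217 + 0.25·0.9783) ≈ 0.0702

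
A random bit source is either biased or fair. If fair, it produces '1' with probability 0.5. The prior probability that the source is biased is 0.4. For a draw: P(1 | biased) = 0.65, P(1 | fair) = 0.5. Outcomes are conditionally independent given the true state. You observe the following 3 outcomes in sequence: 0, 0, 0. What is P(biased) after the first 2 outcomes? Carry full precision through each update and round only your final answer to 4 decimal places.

0.2462

After '0': P(biased) = 0.35·0.4000 / (0.35·0.4000 + 0.5·0.6000) ≈ 0.3182
After '0': P(biased) = 0.35·0.3182 / (0.35·0.3182 + 0.5·0.6818) ≈ 0.2462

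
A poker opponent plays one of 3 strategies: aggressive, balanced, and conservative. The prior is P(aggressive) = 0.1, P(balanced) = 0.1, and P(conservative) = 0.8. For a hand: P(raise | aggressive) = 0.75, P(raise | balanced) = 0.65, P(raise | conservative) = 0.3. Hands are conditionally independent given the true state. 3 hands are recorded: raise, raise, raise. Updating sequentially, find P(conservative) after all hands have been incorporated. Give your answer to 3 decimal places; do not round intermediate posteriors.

Apply Bayes' rule sequentially, carrying P(conservative) forward.
After 'raise': normaliser = 0.75·0.1000 + 0.65·0.1000 + 0.3·0.8000; P(aggressive) ≈ 0.1974, P(balanced) ≈ 0.1711, P(conservative) ≈ 0.6316
After 'raise': normaliser = 0.75·0.1974 + 0.65·0.1711 + 0.3·0.6316; P(aggressive) ≈ 0.3299, P(balanced) ≈ 0.2478, P(conservative) ≈ 0.4223
After 'raise': normaliser = 0.75·0.3299 + 0.65·0.2478 + 0.3·0.4223; P(aggressive) ≈ 0.4623, P(balanced) ≈ 0.3010, P(conservative) ≈ 0.2367

0.237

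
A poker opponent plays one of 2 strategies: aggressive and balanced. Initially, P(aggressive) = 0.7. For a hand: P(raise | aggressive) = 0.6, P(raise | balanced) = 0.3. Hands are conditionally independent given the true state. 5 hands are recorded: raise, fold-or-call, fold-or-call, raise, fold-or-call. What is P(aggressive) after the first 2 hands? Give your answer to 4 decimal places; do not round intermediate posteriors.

0.7273

Apply Bayes' rule sequentially, carrying P(aggressive) forward.
After 'raise': P(aggressive) = 0.6·0.7000 / (0.6·0.7000 + 0.3·0.3000) ≈ 0.8235
After 'fold-or-call': P(aggressive) = 0.4·0.8235 / (0.4·0.8235 + 0.7·0.1765) ≈ 0.7273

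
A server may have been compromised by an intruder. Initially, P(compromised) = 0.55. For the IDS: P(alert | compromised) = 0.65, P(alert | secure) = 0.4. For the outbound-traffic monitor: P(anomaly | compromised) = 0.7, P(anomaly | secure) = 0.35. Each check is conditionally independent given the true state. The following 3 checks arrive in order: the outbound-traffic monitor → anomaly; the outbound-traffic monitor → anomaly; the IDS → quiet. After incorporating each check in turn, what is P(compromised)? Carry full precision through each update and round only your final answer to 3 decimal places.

0.740

After the outbound-traffic monitor='anomaly': P(compromised) = 0.7·0.5500 / (0.7·0.5500 + 0.35·0.4500) ≈ 0.7097
After the outbound-traffic monitor='anomaly': P(compromised) = 0.7·0.7097 / (0.7·0.7097 + 0.35·0.2903) ≈ 0.8302
After the IDS='quiet': P(compromised) = 0.35·0.8302 / (0.35·0.8302 + 0.6·0.1698) ≈ 0.7404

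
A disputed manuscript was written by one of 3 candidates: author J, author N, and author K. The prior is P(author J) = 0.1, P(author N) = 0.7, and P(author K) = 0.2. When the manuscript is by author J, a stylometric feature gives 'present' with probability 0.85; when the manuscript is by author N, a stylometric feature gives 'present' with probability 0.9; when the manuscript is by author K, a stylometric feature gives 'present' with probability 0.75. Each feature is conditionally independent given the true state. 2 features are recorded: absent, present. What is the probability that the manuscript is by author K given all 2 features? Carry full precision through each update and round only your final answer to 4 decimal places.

Apply Bayes' rule sequentially, carrying P(author K) forward.
After 'absent': normaliser = 0.15·0.1000 + 0.1·0.7000 + 0.25·0.2000; P(author J) ≈ 0.1111, P(author N) ≈ 0.5185, P(author K) ≈ 0.3704
After 'present': normaliser = 0.85·0.1111 + 0.9·0.5185 + 0.75·0.3704; P(author J) ≈ 0.1126, P(author N) ≈ 0.5563, P(author K) ≈ 0.3311

0.3311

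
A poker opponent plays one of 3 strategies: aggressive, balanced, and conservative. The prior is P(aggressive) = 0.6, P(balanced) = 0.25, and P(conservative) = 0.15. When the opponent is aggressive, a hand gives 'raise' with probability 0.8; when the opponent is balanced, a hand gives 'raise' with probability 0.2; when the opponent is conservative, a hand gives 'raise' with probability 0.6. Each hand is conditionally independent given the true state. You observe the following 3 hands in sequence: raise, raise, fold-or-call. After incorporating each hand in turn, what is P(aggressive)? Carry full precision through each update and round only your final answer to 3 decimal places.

0.722

Apply Bayes' rule sequentially, carrying P(aggressive) forward.
After 'raise': normaliser = 0.8·0.6000 + 0.2·0.2500 + 0.6·0.1500; P(aggressive) ≈ 0.7742, P(balanced) ≈ 0.0806, P(conservative) ≈ 0.1452
After 'raise': normaliser = 0.8·0.7742 + 0.2·0.0806 + 0.6·0.1452; P(aggressive) ≈ 0.8571, P(balanced) ≈ 0.0223, P(conservative) ≈ 0.1205
After 'fold-or-call': normaliser = 0.2·0.8571 + 0.8·0.0223 + 0.4·0.1205; P(aggressive) ≈ 0.7218, P(balanced) ≈ 0.0752, P(conservative) ≈ 0.2030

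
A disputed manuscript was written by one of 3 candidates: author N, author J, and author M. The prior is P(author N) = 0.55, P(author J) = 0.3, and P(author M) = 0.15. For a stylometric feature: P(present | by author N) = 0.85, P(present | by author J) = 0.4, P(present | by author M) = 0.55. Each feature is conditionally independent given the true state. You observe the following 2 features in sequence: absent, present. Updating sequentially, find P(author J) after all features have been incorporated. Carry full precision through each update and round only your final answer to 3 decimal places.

Each posterior becomes the prior for the next update.
After 'absent': normaliser = 0.15·0.5500 + 0.6·0.3000 + 0.45·0.1500; P(author N) ≈ 0.2500, P(author J) ≈ 0.5455, P(author M) ≈ 0.2045
After 'present': normaliser = 0.85·0.2500 + 0.4·0.5455 + 0.55·0.2045; P(author N) ≈ 0.3912, P(author J) ≈ 0.4017, P(author M) ≈ 0.2071

0.402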